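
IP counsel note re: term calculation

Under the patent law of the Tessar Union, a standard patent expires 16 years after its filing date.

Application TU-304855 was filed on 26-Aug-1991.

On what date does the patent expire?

Filing date + 16 years → 26 August 2007.

2007-08-26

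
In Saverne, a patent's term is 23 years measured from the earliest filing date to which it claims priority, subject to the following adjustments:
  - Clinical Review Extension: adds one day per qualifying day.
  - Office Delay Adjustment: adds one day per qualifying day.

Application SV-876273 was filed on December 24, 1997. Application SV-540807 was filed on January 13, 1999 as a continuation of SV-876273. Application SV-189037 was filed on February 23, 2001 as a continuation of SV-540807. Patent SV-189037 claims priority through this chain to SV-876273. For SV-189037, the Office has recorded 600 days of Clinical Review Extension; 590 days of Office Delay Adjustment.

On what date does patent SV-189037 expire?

Earliest priority filing: 24 December 1997.
Base term: 24 December 1997 + 23 years → 24 December 2020.
Clinical Review Extension: +600 days → 16 August 2022.
Office Delay Adjustment: +590 days → 28 March 2024.

2024-03-28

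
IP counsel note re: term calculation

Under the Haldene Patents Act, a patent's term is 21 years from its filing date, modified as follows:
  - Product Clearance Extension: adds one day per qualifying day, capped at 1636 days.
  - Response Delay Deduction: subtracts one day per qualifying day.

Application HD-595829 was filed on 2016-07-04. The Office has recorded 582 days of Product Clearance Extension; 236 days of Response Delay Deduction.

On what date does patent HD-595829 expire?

2038-06-15

Base term: filing date + 21 years → 4 July 2037.
Product Clearance Extension: 582 days (within the 1636-day cap) → +582 days → 6 February 2039.
Response Delay Deduction: −236 days → 15 June 2038.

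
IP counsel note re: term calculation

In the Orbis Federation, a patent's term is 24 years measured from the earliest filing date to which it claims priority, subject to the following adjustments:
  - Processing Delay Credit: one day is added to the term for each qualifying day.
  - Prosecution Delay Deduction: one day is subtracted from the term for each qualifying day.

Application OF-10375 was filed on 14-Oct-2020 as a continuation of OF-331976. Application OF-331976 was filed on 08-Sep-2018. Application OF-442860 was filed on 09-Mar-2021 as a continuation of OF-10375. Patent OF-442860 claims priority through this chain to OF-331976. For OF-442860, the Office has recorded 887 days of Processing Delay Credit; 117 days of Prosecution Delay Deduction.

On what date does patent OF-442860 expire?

Earliest priority filing: 8 September 2018.
Base term: 8 September 2018 + 24 years → 8 September 2042.
Processing Delay Credit: +887 days → 11 February 2045.
Prosecution Delay Deduction: −117 days → 17 October 2044.

2044-10-17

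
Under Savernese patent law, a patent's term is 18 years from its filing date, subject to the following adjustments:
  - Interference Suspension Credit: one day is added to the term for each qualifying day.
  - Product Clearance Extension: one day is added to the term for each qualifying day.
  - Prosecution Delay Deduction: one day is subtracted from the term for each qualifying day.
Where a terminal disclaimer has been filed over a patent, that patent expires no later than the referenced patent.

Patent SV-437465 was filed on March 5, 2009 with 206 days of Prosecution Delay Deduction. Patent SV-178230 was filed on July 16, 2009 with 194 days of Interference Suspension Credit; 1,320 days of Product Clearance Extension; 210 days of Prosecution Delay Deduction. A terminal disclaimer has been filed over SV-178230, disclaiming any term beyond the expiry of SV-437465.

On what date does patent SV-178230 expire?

Natural term of SV-178230:
  Base: filing + 18 years → 16 July 2027.
  Interference Suspension Credit: +194 days → 26 January 2028.
  Product Clearance Extension: +1320 days → 7 September 2031.
  Prosecution Delay Deduction: −210 days → 9 February 2031.
Expiry of referenced patent SV-437465:
  Base: filing + 18 years → 5 March 2027.
  Prosecution Delay Deduction: −206 days → 11 August 2026.
Terminal disclaimer: SV-178230 expires on the earlier of 9 February 2031 and 11 August 2026.

2026-08-11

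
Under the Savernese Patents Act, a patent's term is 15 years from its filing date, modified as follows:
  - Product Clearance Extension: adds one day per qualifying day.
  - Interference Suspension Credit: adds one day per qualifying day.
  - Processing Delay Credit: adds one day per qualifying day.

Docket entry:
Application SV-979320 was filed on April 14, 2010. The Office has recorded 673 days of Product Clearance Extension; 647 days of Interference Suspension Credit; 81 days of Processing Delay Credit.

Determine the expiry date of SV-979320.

Base term: filing date + 15 years → 14 April 2025.
Product Clearance Extension: +673 days → 16 February 2027.
Interference Suspension Credit: +647 days → 24 November 2028.
Processing Delay Credit: +81 days → 13 February 2029.

2029-02-13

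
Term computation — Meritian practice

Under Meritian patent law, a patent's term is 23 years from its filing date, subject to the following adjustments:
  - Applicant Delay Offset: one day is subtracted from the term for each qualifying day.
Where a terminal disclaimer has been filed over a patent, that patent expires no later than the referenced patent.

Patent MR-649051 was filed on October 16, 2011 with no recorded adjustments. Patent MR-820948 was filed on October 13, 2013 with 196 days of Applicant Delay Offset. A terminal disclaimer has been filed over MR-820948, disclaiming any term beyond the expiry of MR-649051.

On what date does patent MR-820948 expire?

October 16, 2034

Natural term of MR-820948:
  Base: filing + 23 years → 13 October 2036.
  Applicant Delay Offset: −196 days → 31 March 2036.
Expiry of referenced patent MR-649051:
  Base: filing + 23 years → 16 October 2034.
Terminal disclaimer: MR-820948 expires on the earlier of 31 March 2036 and 16 October 2034.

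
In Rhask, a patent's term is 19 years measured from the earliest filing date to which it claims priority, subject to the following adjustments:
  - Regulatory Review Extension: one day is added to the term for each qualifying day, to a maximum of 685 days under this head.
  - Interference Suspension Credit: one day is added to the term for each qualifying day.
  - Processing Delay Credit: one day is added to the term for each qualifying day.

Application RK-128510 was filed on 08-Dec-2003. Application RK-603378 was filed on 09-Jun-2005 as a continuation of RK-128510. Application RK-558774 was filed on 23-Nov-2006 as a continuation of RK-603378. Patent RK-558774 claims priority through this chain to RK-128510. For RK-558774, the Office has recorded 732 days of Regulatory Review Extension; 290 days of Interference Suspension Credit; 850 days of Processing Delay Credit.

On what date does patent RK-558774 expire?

December 7, 2027

Earliest priority filing: 8 December 2003.
Base term: 8 December 2003 + 19 years → 8 December 2022.
Regulatory Review Extension: 732 days claimed exceeds the 685-day cap, so +685 days → 23 October 2024.
Interference Suspension Credit: +290 days → 9 August 2025.
Processing Delay Credit: +850 days → 7 December 2027.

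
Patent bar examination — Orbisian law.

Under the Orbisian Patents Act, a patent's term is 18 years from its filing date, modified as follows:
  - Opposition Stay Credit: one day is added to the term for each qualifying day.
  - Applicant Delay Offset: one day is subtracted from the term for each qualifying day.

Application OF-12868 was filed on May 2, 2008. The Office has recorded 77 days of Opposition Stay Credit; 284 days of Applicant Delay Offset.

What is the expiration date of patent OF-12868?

2025-10-07

Base term: filing date + 18 years → 2 May 2026.
Opposition Stay Credit: +77 days → 18 July 2026.
Applicant Delay Offset: −284 days → 7 October 2025.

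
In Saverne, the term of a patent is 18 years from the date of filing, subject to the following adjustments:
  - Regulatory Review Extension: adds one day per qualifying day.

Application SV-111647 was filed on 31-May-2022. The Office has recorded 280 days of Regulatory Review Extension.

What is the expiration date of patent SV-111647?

March 7, 2041

Base term: filing date + 18 years → 31 May 2040.
Regulatory Review Extension: +280 days → 7 March 2041.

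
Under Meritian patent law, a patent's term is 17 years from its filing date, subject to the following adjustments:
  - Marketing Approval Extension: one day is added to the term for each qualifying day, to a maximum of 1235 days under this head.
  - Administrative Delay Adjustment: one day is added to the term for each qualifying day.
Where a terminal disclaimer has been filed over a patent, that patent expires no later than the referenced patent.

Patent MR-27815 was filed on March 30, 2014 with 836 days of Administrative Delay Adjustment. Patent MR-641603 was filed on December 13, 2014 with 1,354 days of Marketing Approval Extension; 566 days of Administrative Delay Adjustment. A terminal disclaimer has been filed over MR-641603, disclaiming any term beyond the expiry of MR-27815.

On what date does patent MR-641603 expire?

Natural term of MR-641603:
  Base: filing + 17 years → 13 December 2031.
  Marketing Approval Extension: 1354 days claimed exceeds the 1235-day cap, so +1235 days → 1 May 2035.
  Administrative Delay Adjustment: +566 days → 17 November 2036.
Expiry of referenced patent MR-27815:
  Base: filing + 17 years → 30 March 2031.
  Administrative Delay Adjustment: +836 days → 13 July 2033.
Terminal disclaimer: MR-641603 expires on the earlier of 17 November 2036 and 13 July 2033.

2033-07-13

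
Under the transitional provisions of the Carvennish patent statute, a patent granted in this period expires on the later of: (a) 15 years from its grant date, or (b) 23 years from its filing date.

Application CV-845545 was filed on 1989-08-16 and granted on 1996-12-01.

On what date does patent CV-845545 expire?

August 16, 2012

(a) grant + 15 years → 1 December 2011.
(b) filing + 23 years → 16 August 2012.
Later of the two: 16 August 2012.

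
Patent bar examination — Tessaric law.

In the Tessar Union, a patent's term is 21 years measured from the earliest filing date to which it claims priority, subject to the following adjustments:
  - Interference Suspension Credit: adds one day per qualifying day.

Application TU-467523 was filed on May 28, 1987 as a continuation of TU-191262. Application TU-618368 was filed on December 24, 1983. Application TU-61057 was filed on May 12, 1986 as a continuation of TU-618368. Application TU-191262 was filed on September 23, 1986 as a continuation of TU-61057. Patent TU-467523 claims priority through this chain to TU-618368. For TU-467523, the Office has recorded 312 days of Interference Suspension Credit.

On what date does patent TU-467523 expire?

Earliest priority filing: 24 December 1983.
Base term: 24 December 1983 + 21 years → 24 December 2004.
Interference Suspension Credit: +312 days → 1 November 2005.

November 1, 2005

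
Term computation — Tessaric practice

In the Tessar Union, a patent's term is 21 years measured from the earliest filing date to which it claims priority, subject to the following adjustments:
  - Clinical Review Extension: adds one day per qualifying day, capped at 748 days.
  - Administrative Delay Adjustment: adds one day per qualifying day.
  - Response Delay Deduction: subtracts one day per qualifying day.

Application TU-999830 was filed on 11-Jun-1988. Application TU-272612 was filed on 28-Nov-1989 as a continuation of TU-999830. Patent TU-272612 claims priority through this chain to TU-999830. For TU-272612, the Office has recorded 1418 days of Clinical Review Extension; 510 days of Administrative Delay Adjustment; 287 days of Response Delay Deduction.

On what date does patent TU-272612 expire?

Earliest priority filing: 11 June 1988.
Base term: 11 June 1988 + 21 years → 11 June 2009.
Clinical Review Extension: 1418 days claimed exceeds the 748-day cap, so +748 days → 29 June 2011.
Administrative Delay Adjustment: +510 days → 20 November 2012.
Response Delay Deduction: −287 days → 7 February 2012.

2012-02-07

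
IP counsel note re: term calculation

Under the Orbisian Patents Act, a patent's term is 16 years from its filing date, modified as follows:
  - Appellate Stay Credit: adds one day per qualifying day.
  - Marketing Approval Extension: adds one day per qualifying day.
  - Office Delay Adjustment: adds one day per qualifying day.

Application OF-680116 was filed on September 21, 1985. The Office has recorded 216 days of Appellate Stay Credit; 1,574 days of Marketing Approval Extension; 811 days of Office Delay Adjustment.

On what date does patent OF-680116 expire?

November 4, 2008

Base term: filing date + 16 years → 21 September 2001.
Appellate Stay Credit: +216 days → 25 April 2002.
Marketing Approval Extension: +1574 days → 16 August 2006.
Office Delay Adjustment: +811 days → 4 November 2008.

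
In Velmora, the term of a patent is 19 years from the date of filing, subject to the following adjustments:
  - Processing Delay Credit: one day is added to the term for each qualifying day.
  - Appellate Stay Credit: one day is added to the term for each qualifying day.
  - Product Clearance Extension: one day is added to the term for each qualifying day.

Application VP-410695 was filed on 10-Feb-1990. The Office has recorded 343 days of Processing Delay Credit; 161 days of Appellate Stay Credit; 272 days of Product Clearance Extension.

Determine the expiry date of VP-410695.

March 28, 2011

Base term: filing date + 19 years → 10 February 2009.
Processing Delay Credit: +343 days → 19 January 2010.
Appellate Stay Credit: +161 days → 29 June 2010.
Product Clearance Extension: +272 days → 28 March 2011.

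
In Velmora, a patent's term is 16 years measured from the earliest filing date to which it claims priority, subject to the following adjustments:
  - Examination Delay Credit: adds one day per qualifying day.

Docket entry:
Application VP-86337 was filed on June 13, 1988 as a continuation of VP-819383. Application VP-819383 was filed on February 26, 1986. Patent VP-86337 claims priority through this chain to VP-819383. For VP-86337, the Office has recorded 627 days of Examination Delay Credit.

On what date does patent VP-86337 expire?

2003-11-15

Earliest priority filing: 26 February 1986.
Base term: 26 February 1986 + 16 years → 26 February 2002.
Examination Delay Credit: +627 days → 15 November 2003.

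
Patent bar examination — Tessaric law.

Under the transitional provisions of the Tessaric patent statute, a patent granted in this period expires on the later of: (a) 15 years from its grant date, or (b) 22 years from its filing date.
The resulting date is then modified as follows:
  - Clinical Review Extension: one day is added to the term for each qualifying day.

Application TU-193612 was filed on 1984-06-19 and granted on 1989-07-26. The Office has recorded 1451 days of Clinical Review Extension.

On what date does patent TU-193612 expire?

(a) grant + 15 years → 26 July 2004.
(b) filing + 22 years → 19 June 2006.
Later of the two: 19 June 2006.
Clinical Review Extension: +1451 days → 9 June 2010.

2010-06-09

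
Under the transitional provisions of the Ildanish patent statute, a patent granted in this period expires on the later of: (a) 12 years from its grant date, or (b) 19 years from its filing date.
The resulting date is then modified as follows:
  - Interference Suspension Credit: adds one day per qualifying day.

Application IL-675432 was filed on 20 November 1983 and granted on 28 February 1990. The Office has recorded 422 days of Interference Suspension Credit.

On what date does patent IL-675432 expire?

January 16, 2004

(a) grant + 12 years → 28 February 2002.
(b) filing + 19 years → 20 November 2002.
Later of the two: 20 November 2002.
Interference Suspension Credit: +422 days → 16 January 2004.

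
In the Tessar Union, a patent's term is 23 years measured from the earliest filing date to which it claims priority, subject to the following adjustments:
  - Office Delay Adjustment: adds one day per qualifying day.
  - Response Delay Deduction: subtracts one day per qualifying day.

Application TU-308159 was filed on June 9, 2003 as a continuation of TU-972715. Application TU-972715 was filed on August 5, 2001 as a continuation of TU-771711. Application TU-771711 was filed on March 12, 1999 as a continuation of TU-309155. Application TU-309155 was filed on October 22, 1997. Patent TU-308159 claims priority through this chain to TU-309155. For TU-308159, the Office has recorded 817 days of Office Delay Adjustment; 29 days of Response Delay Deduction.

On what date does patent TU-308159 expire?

2022-12-19

Earliest priority filing: 22 October 1997.
Base term: 22 October 1997 + 23 years → 22 October 2020.
Office Delay Adjustment: +817 days → 17 January 2023.
Response Delay Deduction: −29 days → 19 December 2022.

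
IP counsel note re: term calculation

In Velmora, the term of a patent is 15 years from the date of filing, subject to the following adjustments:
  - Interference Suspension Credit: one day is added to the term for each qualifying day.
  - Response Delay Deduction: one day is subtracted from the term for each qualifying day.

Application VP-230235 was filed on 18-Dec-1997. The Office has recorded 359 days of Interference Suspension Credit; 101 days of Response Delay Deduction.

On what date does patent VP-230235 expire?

2013-09-02

Base term: filing date + 15 years → 18 December 2012.
Interference Suspension Credit: +359 days → 12 December 2013.
Response Delay Deduction: −101 days → 2 September 2013.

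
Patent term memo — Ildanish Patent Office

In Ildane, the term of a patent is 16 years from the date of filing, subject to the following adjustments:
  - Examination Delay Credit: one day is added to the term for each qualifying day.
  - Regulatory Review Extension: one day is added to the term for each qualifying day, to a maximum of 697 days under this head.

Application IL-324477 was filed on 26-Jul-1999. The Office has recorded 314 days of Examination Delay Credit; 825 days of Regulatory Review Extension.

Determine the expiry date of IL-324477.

2018-05-02

Base term: filing date + 16 years → 26 July 2015.
Examination Delay Credit: +314 days → 4 June 2016.
Regulatory Review Extension: 825 days claimed exceeds the 697-day cap, so +697 days → 2 May 2018.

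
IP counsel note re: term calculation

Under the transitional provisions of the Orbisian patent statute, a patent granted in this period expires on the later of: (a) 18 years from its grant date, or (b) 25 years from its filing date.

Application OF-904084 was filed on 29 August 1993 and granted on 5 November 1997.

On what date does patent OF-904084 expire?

(a) grant + 18 years → 5 November 2015.
(b) filing + 25 years → 29 August 2018.
Later of the two: 29 August 2018.

August 29, 2018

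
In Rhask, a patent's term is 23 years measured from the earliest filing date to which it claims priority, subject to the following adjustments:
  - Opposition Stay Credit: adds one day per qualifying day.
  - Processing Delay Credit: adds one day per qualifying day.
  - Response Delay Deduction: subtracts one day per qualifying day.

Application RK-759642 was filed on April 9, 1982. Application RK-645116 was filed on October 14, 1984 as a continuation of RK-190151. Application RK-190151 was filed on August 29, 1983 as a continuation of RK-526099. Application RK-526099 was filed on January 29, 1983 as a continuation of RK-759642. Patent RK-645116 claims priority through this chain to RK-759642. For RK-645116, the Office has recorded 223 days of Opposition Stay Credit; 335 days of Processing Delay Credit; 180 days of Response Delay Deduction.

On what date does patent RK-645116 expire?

April 22, 2006

Earliest priority filing: 9 April 1982.
Base term: 9 April 1982 + 23 years → 9 April 2005.
Opposition Stay Credit: +223 days → 18 November 2005.
Processing Delay Credit: +335 days → 19 October 2006.
Response Delay Deduction: −180 days → 22 April 2006.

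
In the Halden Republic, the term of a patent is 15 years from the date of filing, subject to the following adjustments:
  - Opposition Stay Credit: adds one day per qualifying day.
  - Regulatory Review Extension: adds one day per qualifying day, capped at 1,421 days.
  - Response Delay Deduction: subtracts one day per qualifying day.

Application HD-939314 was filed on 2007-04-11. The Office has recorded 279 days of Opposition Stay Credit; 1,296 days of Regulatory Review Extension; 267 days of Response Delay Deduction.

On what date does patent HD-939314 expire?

2025-11-09

Base term: filing date + 15 years → 11 April 2022.
Opposition Stay Credit: +279 days → 15 January 2023.
Regulatory Review Extension: 1296 days (within the 1421-day cap) → +1296 days → 3 August 2026.
Response Delay Deduction: −267 days → 9 November 2025.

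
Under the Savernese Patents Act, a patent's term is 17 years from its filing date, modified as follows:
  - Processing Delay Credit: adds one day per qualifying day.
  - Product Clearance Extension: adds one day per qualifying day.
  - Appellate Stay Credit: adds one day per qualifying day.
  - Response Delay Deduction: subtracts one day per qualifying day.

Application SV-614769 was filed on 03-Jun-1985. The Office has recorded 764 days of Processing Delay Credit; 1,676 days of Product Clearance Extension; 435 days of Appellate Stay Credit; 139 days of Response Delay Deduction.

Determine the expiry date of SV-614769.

November 29, 2009

Base term: filing date + 17 years → 3 June 2002.
Processing Delay Credit: +764 days → 6 July 2004.
Product Clearance Extension: +1676 days → 6 February 2009.
Appellate Stay Credit: +435 days → 17 April 2010.
Response Delay Deduction: −139 days → 29 November 2009.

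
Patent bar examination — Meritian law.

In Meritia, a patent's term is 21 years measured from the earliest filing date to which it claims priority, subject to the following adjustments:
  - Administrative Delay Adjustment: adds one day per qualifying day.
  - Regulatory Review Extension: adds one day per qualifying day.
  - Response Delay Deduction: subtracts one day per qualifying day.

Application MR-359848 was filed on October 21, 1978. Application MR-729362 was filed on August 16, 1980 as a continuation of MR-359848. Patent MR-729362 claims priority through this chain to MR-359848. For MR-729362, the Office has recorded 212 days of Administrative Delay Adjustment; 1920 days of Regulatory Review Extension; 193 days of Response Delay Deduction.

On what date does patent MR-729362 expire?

Earliest priority filing: 21 October 1978.
Base term: 21 October 1978 + 21 years → 21 October 1999.
Administrative Delay Adjustment: +212 days → 20 May 2000.
Regulatory Review Extension: +1920 days → 22 August 2005.
Response Delay Deduction: −193 days → 10 February 2005.

February 10, 2005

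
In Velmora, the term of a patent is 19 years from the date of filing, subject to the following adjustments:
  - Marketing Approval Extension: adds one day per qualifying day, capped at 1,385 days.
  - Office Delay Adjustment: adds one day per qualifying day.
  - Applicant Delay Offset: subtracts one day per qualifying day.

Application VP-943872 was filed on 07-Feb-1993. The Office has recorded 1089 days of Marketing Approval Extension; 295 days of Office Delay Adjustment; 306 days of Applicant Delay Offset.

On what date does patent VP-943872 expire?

Base term: filing date + 19 years → 7 February 2012.
Marketing Approval Extension: 1089 days (within the 1385-day cap) → +1089 days → 31 January 2015.
Office Delay Adjustment: +295 days → 22 November 2015.
Applicant Delay Offset: −306 days → 20 January 2015.

2015-01-20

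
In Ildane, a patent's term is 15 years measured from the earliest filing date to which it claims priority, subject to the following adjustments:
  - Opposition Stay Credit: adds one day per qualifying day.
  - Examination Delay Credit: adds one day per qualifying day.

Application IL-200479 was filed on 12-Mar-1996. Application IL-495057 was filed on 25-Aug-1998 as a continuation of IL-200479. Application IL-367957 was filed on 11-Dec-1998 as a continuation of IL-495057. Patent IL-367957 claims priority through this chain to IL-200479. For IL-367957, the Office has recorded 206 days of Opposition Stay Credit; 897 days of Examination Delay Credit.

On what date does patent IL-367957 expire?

March 19, 2014

Earliest priority filing: 12 March 1996.
Base term: 12 March 1996 + 15 years → 12 March 2011.
Opposition Stay Credit: +206 days → 4 October 2011.
Examination Delay Credit: +897 days → 19 March 2014.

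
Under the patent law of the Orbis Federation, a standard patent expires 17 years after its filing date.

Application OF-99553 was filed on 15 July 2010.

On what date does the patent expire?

Filing date + 17 years → 15 July 2027.

2027-07-15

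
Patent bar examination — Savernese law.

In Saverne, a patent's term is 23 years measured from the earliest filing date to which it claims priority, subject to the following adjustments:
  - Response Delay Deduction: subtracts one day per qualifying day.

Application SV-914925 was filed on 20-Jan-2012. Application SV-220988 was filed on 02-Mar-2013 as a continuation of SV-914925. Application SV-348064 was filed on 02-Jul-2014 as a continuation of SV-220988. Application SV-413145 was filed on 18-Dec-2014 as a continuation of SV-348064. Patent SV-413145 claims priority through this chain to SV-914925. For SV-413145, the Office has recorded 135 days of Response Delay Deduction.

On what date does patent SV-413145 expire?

Earliest priority filing: 20 January 2012.
Base term: 20 January 2012 + 23 years → 20 January 2035.
Response Delay Deduction: −135 days → 7 September 2034.

2034-09-07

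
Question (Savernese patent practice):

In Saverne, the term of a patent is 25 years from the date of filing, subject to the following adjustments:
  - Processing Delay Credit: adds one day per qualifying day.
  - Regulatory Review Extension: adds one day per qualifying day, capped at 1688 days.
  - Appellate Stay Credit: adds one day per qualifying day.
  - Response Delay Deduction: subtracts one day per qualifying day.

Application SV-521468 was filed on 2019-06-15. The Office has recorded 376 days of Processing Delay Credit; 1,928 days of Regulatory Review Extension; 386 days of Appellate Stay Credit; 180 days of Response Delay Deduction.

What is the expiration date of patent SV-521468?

Base term: filing date + 25 years → 15 June 2044.
Processing Delay Credit: +376 days → 26 June 2045.
Regulatory Review Extension: 1928 days claimed exceeds the 1688-day cap, so +1688 days → 8 February 2050.
Appellate Stay Credit: +386 days → 1 March 2051.
Response Delay Deduction: −180 days → 2 September 2050.

September 2, 2050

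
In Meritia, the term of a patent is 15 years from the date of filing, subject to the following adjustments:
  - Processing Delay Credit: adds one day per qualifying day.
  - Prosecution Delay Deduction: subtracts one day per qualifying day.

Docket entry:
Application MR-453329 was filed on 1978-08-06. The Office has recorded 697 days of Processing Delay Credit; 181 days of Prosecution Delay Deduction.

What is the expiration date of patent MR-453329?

Base term: filing date + 15 years → 6 August 1993.
Processing Delay Credit: +697 days → 4 July 1995.
Prosecution Delay Deduction: −181 days → 4 January 1995.

January 4, 1995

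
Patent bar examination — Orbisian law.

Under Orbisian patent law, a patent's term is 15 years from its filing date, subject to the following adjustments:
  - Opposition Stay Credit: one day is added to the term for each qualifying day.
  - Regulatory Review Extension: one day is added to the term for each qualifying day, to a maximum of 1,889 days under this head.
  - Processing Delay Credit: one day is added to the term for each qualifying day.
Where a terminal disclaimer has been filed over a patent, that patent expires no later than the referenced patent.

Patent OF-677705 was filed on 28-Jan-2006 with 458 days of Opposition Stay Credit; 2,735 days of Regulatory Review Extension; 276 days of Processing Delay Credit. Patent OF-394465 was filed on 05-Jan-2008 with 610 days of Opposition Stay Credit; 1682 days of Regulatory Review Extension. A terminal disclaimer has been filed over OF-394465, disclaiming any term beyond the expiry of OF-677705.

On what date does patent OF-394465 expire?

2028-04-04

Natural term of OF-394465:
  Base: filing + 15 years → 5 January 2023.
  Opposition Stay Credit: +610 days → 6 September 2024.
  Regulatory Review Extension: 1682 days (within the 1889-day cap) → +1682 days → 15 April 2029.
Expiry of referenced patent OF-677705:
  Base: filing + 15 years → 28 January 2021.
  Opposition Stay Credit: +458 days → 1 May 2022.
  Regulatory Review Extension: 2735 days claimed exceeds the 1889-day cap, so +1889 days → 3 July 2027.
  Processing Delay Credit: +276 days → 4 April 2028.
Terminal disclaimer: OF-394465 expires on the earlier of 15 April 2029 and 4 April 2028.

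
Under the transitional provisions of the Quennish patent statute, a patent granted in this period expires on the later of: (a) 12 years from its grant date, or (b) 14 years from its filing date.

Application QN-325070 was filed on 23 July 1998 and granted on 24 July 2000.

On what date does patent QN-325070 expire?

(a) grant + 12 years → 24 July 2012.
(b) filing + 14 years → 23 July 2012.
Later of the two: 24 July 2012.

2012-07-24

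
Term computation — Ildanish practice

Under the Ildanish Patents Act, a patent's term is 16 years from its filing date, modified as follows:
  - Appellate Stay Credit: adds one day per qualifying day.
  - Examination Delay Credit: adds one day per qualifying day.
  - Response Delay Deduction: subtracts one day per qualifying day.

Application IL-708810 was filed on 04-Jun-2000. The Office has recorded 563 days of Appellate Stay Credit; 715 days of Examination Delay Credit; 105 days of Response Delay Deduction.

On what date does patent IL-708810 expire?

Base term: filing date + 16 years → 4 June 2016.
Appellate Stay Credit: +563 days → 19 December 2017.
Examination Delay Credit: +715 days → 4 December 2019.
Response Delay Deduction: −105 days → 21 August 2019.

2019-08-21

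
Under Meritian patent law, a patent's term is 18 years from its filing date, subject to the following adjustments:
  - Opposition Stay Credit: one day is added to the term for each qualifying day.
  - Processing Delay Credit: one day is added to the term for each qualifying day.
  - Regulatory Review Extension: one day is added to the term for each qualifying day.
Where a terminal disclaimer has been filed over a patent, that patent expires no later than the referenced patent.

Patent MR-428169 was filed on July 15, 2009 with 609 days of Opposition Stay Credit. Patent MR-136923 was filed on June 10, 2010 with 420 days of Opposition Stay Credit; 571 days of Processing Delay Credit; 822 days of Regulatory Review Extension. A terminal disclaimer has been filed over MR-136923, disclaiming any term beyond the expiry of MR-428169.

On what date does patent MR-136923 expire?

2029-03-15

Natural term of MR-136923:
  Base: filing + 18 years → 10 June 2028.
  Opposition Stay Credit: +420 days → 4 August 2029.
  Processing Delay Credit: +571 days → 26 February 2031.
  Regulatory Review Extension: +822 days → 28 May 2033.
Expiry of referenced patent MR-428169:
  Base: filing + 18 years → 15 July 2027.
  Opposition Stay Credit: +609 days → 15 March 2029.
Terminal disclaimer: MR-136923 expires on the earlier of 28 May 2033 and 15 March 2029.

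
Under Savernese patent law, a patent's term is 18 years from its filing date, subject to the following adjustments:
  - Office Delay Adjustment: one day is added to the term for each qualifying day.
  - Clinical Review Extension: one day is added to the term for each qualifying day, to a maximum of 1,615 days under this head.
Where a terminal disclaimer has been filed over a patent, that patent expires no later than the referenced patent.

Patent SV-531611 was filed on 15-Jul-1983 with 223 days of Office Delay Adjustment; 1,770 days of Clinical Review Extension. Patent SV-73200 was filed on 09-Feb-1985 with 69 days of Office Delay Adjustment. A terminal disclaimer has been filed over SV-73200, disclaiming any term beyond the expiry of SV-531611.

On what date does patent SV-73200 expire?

April 19, 2003

Natural term of SV-73200:
  Base: filing + 18 years → 9 February 2003.
  Office Delay Adjustment: +69 days → 19 April 2003.
Expiry of referenced patent SV-531611:
  Base: filing + 18 years → 15 July 2001.
  Office Delay Adjustment: +223 days → 23 February 2002.
  Clinical Review Extension: 1770 days claimed exceeds the 1615-day cap, so +1615 days → 27 July 2006.
Terminal disclaimer: SV-73200 expires on the earlier of 19 April 2003 and 27 July 2006.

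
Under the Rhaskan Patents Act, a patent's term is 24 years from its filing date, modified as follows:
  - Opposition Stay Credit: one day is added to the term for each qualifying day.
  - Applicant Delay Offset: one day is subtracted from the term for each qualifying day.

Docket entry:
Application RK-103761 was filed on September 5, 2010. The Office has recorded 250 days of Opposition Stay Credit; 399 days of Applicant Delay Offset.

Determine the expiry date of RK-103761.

Base term: filing date + 24 years → 5 September 2034.
Opposition Stay Credit: +250 days → 13 May 2035.
Applicant Delay Offset: −399 days → 9 April 2034.

April 9, 2034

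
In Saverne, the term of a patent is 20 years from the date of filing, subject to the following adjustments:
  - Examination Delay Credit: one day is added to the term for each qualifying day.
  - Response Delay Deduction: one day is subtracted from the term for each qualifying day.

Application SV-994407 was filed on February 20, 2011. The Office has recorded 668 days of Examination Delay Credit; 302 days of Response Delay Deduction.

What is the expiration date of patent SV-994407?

February 21, 2032

Base term: filing date + 20 years → 20 February 2031.
Examination Delay Credit: +668 days → 19 December 2032.
Response Delay Deduction: −302 days → 21 February 2032.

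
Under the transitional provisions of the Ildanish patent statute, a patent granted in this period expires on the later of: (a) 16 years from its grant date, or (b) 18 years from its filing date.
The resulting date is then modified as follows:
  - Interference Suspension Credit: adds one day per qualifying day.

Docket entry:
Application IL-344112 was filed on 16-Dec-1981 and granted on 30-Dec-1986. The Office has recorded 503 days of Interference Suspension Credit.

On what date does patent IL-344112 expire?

May 16, 2004

(a) grant + 16 years → 30 December 2002.
(b) filing + 18 years → 16 December 1999.
Later of the two: 30 December 2002.
Interference Suspension Credit: +503 days → 16 May 2004.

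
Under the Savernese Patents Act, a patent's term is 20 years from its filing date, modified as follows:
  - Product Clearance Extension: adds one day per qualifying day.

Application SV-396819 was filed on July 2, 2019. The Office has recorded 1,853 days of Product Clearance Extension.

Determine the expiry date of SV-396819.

Base term: filing date + 20 years → 2 July 2039.
Product Clearance Extension: +1853 days → 28 July 2044.

2044-07-28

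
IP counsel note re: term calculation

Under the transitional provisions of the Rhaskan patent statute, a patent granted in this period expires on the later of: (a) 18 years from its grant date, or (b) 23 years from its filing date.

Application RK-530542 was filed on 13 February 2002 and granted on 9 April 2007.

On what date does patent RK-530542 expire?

(a) grant + 18 years → 9 April 2025.
(b) filing + 23 years → 13 February 2025.
Later of the two: 9 April 2025.

2025-04-09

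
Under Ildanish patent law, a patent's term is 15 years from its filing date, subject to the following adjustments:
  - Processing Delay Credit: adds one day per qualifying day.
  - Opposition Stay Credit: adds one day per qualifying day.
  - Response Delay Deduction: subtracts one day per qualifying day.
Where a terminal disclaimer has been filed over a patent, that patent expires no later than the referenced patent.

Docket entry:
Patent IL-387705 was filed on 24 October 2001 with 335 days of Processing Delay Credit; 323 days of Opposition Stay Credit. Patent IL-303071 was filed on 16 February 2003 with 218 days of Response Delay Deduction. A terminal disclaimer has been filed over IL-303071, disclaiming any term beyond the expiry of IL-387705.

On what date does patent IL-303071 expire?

July 13, 2017

Natural term of IL-303071:
  Base: filing + 15 years → 16 February 2018.
  Response Delay Deduction: −218 days → 13 July 2017.
Expiry of referenced patent IL-387705:
  Base: filing + 15 years → 24 October 2016.
  Processing Delay Credit: +335 days → 24 September 2017.
  Opposition Stay Credit: +323 days → 13 August 2018.
Terminal disclaimer: IL-303071 expires on the earlier of 13 July 2017 and 13 August 2018.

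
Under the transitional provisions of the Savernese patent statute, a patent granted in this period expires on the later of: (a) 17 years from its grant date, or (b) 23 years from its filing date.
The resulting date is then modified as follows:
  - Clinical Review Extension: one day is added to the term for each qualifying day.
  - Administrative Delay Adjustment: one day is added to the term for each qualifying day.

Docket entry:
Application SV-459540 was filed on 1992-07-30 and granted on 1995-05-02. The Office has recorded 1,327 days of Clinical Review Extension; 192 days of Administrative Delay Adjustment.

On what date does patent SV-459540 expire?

September 26, 2019

(a) grant + 17 years → 2 May 2012.
(b) filing + 23 years → 30 July 2015.
Later of the two: 30 July 2015.
Clinical Review Extension: +1327 days → 18 March 2019.
Administrative Delay Adjustment: +192 days → 26 September 2019.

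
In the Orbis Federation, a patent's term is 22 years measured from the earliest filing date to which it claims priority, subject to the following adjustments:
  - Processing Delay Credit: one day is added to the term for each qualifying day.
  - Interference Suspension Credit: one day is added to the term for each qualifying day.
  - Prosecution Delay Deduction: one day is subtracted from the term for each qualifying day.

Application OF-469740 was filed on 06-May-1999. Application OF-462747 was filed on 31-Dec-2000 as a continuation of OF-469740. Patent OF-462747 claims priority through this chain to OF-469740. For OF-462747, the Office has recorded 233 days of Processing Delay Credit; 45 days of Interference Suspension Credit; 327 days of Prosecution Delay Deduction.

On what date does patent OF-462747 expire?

2021-03-18

Earliest priority filing: 6 May 1999.
Base term: 6 May 1999 + 22 years → 6 May 2021.
Processing Delay Credit: +233 days → 25 December 2021.
Interference Suspension Credit: +45 days → 8 February 2022.
Prosecution Delay Deduction: −327 days → 18 March 2021.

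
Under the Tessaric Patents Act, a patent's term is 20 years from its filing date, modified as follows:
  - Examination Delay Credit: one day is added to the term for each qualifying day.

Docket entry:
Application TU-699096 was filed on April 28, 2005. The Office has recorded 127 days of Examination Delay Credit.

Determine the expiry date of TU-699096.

Base term: filing date + 20 years → 28 April 2025.
Examination Delay Credit: +127 days → 2 September 2025.

2025-09-02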